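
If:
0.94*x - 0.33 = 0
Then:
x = 0.35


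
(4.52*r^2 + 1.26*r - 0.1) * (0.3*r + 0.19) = 1.356*r^3 + 1.2368*r^2 + 0.2094*r - 0.019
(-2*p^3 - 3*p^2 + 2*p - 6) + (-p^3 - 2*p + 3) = -3*p^3 - 3*p^2 - 3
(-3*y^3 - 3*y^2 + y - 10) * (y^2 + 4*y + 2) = -3*y^5 - 15*y^4 - 17*y^3 - 12*y^2 - 38*y - 20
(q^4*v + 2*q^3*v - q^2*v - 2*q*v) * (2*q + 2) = 2*q^5*v + 6*q^4*v + 2*q^3*v - 6*q^2*v - 4*q*v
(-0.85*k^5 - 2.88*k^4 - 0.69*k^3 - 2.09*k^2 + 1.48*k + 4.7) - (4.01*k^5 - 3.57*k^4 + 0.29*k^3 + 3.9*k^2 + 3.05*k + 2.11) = -4.86*k^5 + 0.69*k^4 - 0.98*k^3 - 5.99*k^2 - 1.57*k + 2.59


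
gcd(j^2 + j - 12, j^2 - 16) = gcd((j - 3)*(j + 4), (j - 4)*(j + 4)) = j + 4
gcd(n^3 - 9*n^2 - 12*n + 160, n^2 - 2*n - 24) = n + 4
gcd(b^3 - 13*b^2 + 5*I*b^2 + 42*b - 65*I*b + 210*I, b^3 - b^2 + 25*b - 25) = b + 5*I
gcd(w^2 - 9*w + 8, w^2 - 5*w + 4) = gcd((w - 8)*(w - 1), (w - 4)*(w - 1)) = w - 1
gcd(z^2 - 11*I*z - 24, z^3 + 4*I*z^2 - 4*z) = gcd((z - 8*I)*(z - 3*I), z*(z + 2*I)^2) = 1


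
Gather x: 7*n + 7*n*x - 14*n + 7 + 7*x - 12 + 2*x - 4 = -7*n + x*(7*n + 9) - 9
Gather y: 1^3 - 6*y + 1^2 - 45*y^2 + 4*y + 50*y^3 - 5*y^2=50*y^3 - 50*y^2 - 2*y + 2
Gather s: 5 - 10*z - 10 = -10*z - 5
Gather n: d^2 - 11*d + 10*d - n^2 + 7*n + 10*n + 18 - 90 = d^2 - d - n^2 + 17*n - 72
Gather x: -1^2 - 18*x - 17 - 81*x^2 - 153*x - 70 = -81*x^2 - 171*x - 88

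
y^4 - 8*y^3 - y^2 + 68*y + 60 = (y - 6)*(y - 5)*(y + 1)*(y + 2)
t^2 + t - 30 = (t - 5)*(t + 6)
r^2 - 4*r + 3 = (r - 3)*(r - 1)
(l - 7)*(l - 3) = l^2 - 10*l + 21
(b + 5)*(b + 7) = b^2 + 12*b + 35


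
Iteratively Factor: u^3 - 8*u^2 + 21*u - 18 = (u - 2)*(u^2 - 6*u + 9) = (u - 3)*(u - 2)*(u - 3)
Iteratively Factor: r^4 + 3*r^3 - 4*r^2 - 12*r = (r - 2)*(r^3 + 5*r^2 + 6*r) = (r - 2)*(r + 3)*(r^2 + 2*r) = (r - 2)*(r + 2)*(r + 3)*(r)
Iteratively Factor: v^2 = (v)*(v)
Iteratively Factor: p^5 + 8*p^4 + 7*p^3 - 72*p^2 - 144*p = (p + 3)*(p^4 + 5*p^3 - 8*p^2 - 48*p) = (p + 3)*(p + 4)*(p^3 + p^2 - 12*p) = p*(p + 3)*(p + 4)*(p^2 + p - 12) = p*(p + 3)*(p + 4)^2*(p - 3)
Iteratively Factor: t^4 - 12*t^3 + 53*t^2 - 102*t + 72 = (t - 3)*(t^3 - 9*t^2 + 26*t - 24) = (t - 3)*(t - 2)*(t^2 - 7*t + 12) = (t - 3)^2*(t - 2)*(t - 4)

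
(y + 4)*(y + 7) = y^2 + 11*y + 28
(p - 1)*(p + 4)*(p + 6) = p^3 + 9*p^2 + 14*p - 24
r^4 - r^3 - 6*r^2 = r^2*(r - 3)*(r + 2)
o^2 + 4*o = o*(o + 4)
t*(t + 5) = t^2 + 5*t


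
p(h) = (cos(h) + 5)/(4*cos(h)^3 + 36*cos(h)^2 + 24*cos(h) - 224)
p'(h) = (cos(h) + 5)*(12*sin(h)*cos(h)^2 + 72*sin(h)*cos(h) + 24*sin(h))/(4*cos(h)^3 + 36*cos(h)^2 + 24*cos(h) - 224)^2 - sin(h)/(4*cos(h)^3 + 36*cos(h)^2 + 24*cos(h) - 224) = (183*cos(h)/2 + 12*cos(2*h) + cos(3*h)/2 + 98)*sin(h)/(4*(cos(h)^3 + 9*cos(h)^2 + 6*cos(h) - 56)^2)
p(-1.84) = -0.02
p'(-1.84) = -0.00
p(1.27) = -0.02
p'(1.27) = 0.01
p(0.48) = -0.03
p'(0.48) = 0.01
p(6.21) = -0.04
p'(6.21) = -0.00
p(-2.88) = -0.02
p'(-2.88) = -0.00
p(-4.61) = -0.02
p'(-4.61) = 0.01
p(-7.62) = -0.02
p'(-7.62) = -0.01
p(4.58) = -0.02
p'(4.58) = -0.01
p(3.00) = -0.02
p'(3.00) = 0.00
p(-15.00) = -0.02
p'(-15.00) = 0.00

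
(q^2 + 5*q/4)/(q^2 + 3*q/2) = (4*q + 5)/(2*(2*q + 3))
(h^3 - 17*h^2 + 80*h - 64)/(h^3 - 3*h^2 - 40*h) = (h^2 - 9*h + 8)/(h*(h + 5))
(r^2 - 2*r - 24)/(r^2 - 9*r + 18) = (r + 4)/(r - 3)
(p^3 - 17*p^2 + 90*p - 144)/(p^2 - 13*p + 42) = (p^2 - 11*p + 24)/(p - 7)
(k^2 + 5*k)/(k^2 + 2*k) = (k + 5)/(k + 2)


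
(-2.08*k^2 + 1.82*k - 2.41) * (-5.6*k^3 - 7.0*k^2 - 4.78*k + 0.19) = 11.648*k^5 + 4.368*k^4 + 10.6984*k^3 + 7.7752*k^2 + 11.8656*k - 0.4579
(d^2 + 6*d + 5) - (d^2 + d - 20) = 5*d + 25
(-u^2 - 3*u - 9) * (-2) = 2*u^2 + 6*u + 18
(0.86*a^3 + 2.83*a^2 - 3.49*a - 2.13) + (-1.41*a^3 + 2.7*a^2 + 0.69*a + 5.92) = -0.55*a^3 + 5.53*a^2 - 2.8*a + 3.79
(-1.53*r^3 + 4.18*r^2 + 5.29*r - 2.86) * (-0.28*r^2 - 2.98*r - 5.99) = 0.4284*r^5 + 3.389*r^4 - 4.7729*r^3 - 40.0016*r^2 - 23.1643*r + 17.1314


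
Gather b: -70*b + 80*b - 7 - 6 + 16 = 10*b + 3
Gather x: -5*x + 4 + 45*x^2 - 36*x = 45*x^2 - 41*x + 4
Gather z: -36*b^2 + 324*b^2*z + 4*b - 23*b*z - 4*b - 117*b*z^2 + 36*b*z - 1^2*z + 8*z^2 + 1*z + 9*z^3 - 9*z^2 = -36*b^2 + 9*z^3 + z^2*(-117*b - 1) + z*(324*b^2 + 13*b)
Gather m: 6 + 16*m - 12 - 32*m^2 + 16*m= -32*m^2 + 32*m - 6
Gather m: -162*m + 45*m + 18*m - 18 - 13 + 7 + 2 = -99*m - 22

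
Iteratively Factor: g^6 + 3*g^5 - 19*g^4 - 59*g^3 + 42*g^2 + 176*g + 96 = (g + 1)*(g^5 + 2*g^4 - 21*g^3 - 38*g^2 + 80*g + 96) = (g + 1)*(g + 3)*(g^4 - g^3 - 18*g^2 + 16*g + 32) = (g - 2)*(g + 1)*(g + 3)*(g^3 + g^2 - 16*g - 16) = (g - 2)*(g + 1)*(g + 3)*(g + 4)*(g^2 - 3*g - 4) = (g - 4)*(g - 2)*(g + 1)*(g + 3)*(g + 4)*(g + 1)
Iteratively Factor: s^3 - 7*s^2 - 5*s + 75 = (s + 3)*(s^2 - 10*s + 25) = (s - 5)*(s + 3)*(s - 5)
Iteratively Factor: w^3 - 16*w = (w + 4)*(w^2 - 4*w) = (w - 4)*(w + 4)*(w)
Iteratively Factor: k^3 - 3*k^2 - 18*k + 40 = (k - 5)*(k^2 + 2*k - 8) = (k - 5)*(k + 4)*(k - 2)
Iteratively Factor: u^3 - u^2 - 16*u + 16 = (u + 4)*(u^2 - 5*u + 4) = (u - 1)*(u + 4)*(u - 4)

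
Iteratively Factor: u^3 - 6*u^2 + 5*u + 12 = (u - 3)*(u^2 - 3*u - 4) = (u - 3)*(u + 1)*(u - 4)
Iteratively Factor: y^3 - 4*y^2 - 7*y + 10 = (y + 2)*(y^2 - 6*y + 5) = (y - 1)*(y + 2)*(y - 5)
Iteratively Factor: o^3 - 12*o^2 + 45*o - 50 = (o - 2)*(o^2 - 10*o + 25) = (o - 5)*(o - 2)*(o - 5)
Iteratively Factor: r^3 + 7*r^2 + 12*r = (r + 3)*(r^2 + 4*r) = r*(r + 3)*(r + 4)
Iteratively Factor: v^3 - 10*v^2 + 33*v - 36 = (v - 4)*(v^2 - 6*v + 9) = (v - 4)*(v - 3)*(v - 3)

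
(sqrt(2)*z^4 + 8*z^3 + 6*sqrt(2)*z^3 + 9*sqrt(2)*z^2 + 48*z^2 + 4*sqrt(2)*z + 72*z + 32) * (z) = sqrt(2)*z^5 + 8*z^4 + 6*sqrt(2)*z^4 + 9*sqrt(2)*z^3 + 48*z^3 + 4*sqrt(2)*z^2 + 72*z^2 + 32*z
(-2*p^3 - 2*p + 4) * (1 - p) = 2*p^4 - 2*p^3 + 2*p^2 - 6*p + 4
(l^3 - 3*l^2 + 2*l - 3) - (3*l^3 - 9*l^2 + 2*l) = -2*l^3 + 6*l^2 - 3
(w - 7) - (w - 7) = 0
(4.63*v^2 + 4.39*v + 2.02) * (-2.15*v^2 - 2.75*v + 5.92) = -9.9545*v^4 - 22.171*v^3 + 10.9941*v^2 + 20.4338*v + 11.9584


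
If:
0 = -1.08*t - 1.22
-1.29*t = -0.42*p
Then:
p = -3.47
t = -1.13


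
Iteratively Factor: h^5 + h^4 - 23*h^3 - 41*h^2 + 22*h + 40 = (h - 5)*(h^4 + 6*h^3 + 7*h^2 - 6*h - 8) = (h - 5)*(h + 2)*(h^3 + 4*h^2 - h - 4) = (h - 5)*(h + 1)*(h + 2)*(h^2 + 3*h - 4) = (h - 5)*(h - 1)*(h + 1)*(h + 2)*(h + 4)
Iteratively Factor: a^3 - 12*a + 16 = (a - 2)*(a^2 + 2*a - 8) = (a - 2)^2*(a + 4)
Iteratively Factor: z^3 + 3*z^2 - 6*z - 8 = (z + 1)*(z^2 + 2*z - 8) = (z + 1)*(z + 4)*(z - 2)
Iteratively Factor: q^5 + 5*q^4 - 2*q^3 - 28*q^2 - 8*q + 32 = (q + 2)*(q^4 + 3*q^3 - 8*q^2 - 12*q + 16) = (q - 2)*(q + 2)*(q^3 + 5*q^2 + 2*q - 8) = (q - 2)*(q - 1)*(q + 2)*(q^2 + 6*q + 8) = (q - 2)*(q - 1)*(q + 2)^2*(q + 4)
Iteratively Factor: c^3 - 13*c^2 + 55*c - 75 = (c - 5)*(c^2 - 8*c + 15) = (c - 5)*(c - 3)*(c - 5)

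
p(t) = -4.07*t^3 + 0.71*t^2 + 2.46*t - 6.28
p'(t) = -12.21*t^2 + 1.42*t + 2.46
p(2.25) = -43.51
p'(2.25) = -56.16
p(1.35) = -11.68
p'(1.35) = -17.88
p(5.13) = -524.45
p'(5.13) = -311.58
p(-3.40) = 153.53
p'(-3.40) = -143.52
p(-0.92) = -4.77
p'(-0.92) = -9.18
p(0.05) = -6.16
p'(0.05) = 2.50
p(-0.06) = -6.42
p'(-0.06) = 2.33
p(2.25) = -43.51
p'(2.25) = -56.16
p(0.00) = -6.28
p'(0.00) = 2.46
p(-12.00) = 7099.40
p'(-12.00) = -1772.82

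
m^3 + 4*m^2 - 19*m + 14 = (m - 2)*(m - 1)*(m + 7)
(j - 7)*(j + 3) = j^2 - 4*j - 21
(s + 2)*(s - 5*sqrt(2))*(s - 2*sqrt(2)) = s^3 - 7*sqrt(2)*s^2 + 2*s^2 - 14*sqrt(2)*s + 20*s + 40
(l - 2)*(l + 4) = l^2 + 2*l - 8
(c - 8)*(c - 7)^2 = c^3 - 22*c^2 + 161*c - 392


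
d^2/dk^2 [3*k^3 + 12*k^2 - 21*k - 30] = 18*k + 24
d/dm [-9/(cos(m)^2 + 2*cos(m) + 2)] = -18*(cos(m) + 1)*sin(m)/(cos(m)^2 + 2*cos(m) + 2)^2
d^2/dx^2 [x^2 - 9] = 2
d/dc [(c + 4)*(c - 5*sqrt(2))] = 2*c - 5*sqrt(2) + 4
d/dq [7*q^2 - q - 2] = 14*q - 1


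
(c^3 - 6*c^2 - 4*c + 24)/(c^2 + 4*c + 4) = (c^2 - 8*c + 12)/(c + 2)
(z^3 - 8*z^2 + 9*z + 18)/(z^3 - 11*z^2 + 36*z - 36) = (z + 1)/(z - 2)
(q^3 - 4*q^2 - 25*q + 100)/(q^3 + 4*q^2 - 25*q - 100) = (q - 4)/(q + 4)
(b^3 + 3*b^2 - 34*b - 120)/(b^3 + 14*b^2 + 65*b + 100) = (b - 6)/(b + 5)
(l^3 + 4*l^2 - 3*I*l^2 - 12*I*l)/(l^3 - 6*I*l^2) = (l^2 + l*(4 - 3*I) - 12*I)/(l*(l - 6*I))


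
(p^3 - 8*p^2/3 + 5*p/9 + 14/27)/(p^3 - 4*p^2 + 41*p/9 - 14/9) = (p + 1/3)/(p - 1)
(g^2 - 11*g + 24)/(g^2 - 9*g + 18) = (g - 8)/(g - 6)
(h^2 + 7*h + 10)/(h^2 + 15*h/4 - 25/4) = 4*(h + 2)/(4*h - 5)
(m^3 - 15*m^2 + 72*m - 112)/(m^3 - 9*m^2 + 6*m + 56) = (m - 4)/(m + 2)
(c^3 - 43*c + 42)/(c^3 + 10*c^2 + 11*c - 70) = (c^2 - 7*c + 6)/(c^2 + 3*c - 10)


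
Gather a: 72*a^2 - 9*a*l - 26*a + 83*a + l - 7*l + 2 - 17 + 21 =72*a^2 + a*(57 - 9*l) - 6*l + 6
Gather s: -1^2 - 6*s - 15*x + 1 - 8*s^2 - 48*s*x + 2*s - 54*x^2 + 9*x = -8*s^2 + s*(-48*x - 4) - 54*x^2 - 6*x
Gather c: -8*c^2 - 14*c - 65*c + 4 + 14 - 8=-8*c^2 - 79*c + 10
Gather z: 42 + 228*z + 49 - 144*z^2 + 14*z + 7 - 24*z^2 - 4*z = -168*z^2 + 238*z + 98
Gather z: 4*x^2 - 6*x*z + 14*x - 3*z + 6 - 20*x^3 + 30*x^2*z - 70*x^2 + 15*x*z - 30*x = -20*x^3 - 66*x^2 - 16*x + z*(30*x^2 + 9*x - 3) + 6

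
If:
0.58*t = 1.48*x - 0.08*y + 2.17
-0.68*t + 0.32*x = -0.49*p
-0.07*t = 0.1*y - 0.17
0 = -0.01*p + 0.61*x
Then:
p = 5.69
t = 4.15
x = 0.09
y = -1.20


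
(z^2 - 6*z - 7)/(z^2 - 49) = (z + 1)/(z + 7)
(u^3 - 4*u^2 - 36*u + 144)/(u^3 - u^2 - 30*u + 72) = (u - 6)/(u - 3)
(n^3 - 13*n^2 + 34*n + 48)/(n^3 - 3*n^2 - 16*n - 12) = (n - 8)/(n + 2)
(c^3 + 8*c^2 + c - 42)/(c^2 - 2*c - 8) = (-c^3 - 8*c^2 - c + 42)/(-c^2 + 2*c + 8)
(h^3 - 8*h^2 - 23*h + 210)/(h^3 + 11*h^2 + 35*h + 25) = (h^2 - 13*h + 42)/(h^2 + 6*h + 5)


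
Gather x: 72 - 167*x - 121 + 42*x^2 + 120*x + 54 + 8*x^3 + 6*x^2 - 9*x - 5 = 8*x^3 + 48*x^2 - 56*x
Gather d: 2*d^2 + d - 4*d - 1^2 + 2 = 2*d^2 - 3*d + 1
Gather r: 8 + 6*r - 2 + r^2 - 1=r^2 + 6*r + 5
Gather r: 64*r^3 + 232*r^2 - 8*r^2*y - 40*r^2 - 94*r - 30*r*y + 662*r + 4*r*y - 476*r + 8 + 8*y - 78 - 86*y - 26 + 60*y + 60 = 64*r^3 + r^2*(192 - 8*y) + r*(92 - 26*y) - 18*y - 36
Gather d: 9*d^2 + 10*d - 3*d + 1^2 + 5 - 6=9*d^2 + 7*d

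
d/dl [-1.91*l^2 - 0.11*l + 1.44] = -3.82*l - 0.11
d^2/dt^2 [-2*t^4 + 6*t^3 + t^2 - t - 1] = -24*t^2 + 36*t + 2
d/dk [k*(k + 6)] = 2*k + 6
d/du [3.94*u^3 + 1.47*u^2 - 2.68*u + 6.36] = 11.82*u^2 + 2.94*u - 2.68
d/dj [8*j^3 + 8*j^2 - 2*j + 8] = 24*j^2 + 16*j - 2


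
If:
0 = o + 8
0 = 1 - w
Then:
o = -8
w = 1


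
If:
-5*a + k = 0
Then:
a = k/5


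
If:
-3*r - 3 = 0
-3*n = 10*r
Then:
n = 10/3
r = -1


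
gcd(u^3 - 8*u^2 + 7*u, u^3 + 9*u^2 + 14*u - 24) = u - 1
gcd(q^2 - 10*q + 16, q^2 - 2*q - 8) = 1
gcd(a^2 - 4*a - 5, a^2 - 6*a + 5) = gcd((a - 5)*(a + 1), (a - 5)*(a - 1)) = a - 5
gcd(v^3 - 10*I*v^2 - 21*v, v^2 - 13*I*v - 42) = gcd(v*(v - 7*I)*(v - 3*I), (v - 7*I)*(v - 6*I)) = v - 7*I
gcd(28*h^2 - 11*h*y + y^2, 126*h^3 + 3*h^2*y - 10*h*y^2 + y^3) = -7*h + y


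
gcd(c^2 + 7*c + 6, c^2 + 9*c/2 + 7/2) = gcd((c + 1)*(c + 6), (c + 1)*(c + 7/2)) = c + 1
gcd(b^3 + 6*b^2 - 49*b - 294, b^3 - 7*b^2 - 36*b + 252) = b^2 - b - 42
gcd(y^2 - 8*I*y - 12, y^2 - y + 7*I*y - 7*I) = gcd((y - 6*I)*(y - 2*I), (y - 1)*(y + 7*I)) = 1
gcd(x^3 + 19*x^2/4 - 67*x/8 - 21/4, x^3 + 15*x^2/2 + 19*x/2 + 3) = x^2 + 13*x/2 + 3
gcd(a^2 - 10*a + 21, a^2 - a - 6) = a - 3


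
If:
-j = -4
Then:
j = 4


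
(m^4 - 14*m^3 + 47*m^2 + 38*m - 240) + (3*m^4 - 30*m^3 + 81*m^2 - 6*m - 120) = 4*m^4 - 44*m^3 + 128*m^2 + 32*m - 360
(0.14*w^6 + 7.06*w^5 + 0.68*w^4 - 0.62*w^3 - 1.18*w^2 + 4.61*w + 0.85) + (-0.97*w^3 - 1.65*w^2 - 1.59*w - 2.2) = 0.14*w^6 + 7.06*w^5 + 0.68*w^4 - 1.59*w^3 - 2.83*w^2 + 3.02*w - 1.35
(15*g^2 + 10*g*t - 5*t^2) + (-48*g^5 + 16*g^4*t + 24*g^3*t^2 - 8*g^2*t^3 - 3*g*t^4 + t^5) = -48*g^5 + 16*g^4*t + 24*g^3*t^2 - 8*g^2*t^3 + 15*g^2 - 3*g*t^4 + 10*g*t + t^5 - 5*t^2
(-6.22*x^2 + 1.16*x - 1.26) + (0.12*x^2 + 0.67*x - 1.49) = -6.1*x^2 + 1.83*x - 2.75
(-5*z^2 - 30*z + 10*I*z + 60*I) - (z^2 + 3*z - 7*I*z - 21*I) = -6*z^2 - 33*z + 17*I*z + 81*I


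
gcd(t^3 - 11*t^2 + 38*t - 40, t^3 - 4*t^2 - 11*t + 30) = t^2 - 7*t + 10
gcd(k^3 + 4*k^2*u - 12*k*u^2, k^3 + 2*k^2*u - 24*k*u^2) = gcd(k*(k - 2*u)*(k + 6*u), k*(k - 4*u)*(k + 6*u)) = k^2 + 6*k*u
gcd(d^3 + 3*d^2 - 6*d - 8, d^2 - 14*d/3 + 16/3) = d - 2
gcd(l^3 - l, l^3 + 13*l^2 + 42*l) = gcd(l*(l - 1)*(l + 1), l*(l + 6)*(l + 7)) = l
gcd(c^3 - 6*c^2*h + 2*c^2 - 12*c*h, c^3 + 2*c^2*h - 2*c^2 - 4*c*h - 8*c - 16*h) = c + 2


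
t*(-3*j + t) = -3*j*t + t^2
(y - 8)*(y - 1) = y^2 - 9*y + 8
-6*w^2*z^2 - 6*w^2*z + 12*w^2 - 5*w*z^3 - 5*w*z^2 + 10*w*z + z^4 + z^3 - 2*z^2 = (-6*w + z)*(w + z)*(z - 1)*(z + 2)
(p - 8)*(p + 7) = p^2 - p - 56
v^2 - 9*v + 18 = (v - 6)*(v - 3)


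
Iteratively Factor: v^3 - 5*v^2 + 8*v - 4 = (v - 2)*(v^2 - 3*v + 2) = (v - 2)^2*(v - 1)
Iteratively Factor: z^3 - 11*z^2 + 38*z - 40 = (z - 2)*(z^2 - 9*z + 20) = (z - 4)*(z - 2)*(z - 5)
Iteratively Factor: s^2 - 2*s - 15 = (s - 5)*(s + 3)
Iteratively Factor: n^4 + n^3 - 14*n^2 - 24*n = (n - 4)*(n^3 + 5*n^2 + 6*n) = (n - 4)*(n + 3)*(n^2 + 2*n) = n*(n - 4)*(n + 3)*(n + 2)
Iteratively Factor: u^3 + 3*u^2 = (u + 3)*(u^2) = u*(u + 3)*(u)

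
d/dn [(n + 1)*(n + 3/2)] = 2*n + 5/2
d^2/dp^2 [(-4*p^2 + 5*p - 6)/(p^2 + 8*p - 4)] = 2*(37*p^3 - 66*p^2 - 84*p - 312)/(p^6 + 24*p^5 + 180*p^4 + 320*p^3 - 720*p^2 + 384*p - 64)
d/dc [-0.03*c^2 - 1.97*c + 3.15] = -0.06*c - 1.97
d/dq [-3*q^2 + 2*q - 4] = 2 - 6*q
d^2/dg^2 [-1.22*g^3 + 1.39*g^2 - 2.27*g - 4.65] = 2.78 - 7.32*g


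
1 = 1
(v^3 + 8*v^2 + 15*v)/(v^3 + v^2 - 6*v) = (v + 5)/(v - 2)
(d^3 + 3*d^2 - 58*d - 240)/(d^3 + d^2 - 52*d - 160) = (d + 6)/(d + 4)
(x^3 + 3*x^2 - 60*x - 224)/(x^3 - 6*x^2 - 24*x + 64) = (x + 7)/(x - 2)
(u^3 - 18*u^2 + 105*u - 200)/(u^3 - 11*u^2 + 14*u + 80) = (u - 5)/(u + 2)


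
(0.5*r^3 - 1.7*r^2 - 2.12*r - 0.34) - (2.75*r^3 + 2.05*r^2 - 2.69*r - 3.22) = -2.25*r^3 - 3.75*r^2 + 0.57*r + 2.88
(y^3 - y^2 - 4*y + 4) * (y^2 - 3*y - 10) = y^5 - 4*y^4 - 11*y^3 + 26*y^2 + 28*y - 40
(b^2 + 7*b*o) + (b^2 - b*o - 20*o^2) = 2*b^2 + 6*b*o - 20*o^2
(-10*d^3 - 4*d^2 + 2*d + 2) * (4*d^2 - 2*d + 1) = -40*d^5 + 4*d^4 + 6*d^3 - 2*d + 2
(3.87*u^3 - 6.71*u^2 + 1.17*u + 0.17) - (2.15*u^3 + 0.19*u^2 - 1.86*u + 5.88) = 1.72*u^3 - 6.9*u^2 + 3.03*u - 5.71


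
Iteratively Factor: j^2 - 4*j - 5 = (j + 1)*(j - 5)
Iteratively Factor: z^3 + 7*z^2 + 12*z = (z + 3)*(z^2 + 4*z) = z*(z + 3)*(z + 4)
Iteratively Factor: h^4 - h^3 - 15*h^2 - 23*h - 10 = (h + 1)*(h^3 - 2*h^2 - 13*h - 10) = (h - 5)*(h + 1)*(h^2 + 3*h + 2) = (h - 5)*(h + 1)*(h + 2)*(h + 1)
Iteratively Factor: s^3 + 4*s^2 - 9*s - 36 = (s + 4)*(s^2 - 9) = (s - 3)*(s + 4)*(s + 3)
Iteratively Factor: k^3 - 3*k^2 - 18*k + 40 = (k - 2)*(k^2 - k - 20) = (k - 2)*(k + 4)*(k - 5)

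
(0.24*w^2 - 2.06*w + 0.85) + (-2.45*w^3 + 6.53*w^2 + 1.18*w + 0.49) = -2.45*w^3 + 6.77*w^2 - 0.88*w + 1.34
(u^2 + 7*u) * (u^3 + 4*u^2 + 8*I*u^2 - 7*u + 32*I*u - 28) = u^5 + 11*u^4 + 8*I*u^4 + 21*u^3 + 88*I*u^3 - 77*u^2 + 224*I*u^2 - 196*u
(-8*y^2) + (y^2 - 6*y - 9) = -7*y^2 - 6*y - 9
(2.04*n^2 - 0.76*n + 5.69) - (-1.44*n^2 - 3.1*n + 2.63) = 3.48*n^2 + 2.34*n + 3.06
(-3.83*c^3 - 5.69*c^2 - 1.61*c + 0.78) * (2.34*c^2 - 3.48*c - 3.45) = -8.9622*c^5 + 0.0137999999999998*c^4 + 29.2473*c^3 + 27.0585*c^2 + 2.8401*c - 2.691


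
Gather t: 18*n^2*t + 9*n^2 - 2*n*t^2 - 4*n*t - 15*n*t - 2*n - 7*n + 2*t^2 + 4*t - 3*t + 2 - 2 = 9*n^2 - 9*n + t^2*(2 - 2*n) + t*(18*n^2 - 19*n + 1)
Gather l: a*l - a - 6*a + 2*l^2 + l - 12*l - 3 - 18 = -7*a + 2*l^2 + l*(a - 11) - 21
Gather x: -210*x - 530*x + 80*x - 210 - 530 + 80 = -660*x - 660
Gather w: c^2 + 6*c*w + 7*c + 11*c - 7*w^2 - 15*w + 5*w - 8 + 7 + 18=c^2 + 18*c - 7*w^2 + w*(6*c - 10) + 17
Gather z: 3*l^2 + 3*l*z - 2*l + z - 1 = 3*l^2 - 2*l + z*(3*l + 1) - 1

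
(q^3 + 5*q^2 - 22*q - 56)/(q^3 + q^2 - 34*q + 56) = (q + 2)/(q - 2)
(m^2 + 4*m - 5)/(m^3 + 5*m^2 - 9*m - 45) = (m - 1)/(m^2 - 9)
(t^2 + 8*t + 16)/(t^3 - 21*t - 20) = (t + 4)/(t^2 - 4*t - 5)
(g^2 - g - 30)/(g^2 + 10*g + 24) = (g^2 - g - 30)/(g^2 + 10*g + 24)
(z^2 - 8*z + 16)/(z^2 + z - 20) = (z - 4)/(z + 5)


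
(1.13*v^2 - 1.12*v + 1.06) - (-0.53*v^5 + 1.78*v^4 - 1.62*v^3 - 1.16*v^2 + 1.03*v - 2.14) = 0.53*v^5 - 1.78*v^4 + 1.62*v^3 + 2.29*v^2 - 2.15*v + 3.2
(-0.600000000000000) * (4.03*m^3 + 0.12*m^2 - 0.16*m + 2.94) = -2.418*m^3 - 0.072*m^2 + 0.096*m - 1.764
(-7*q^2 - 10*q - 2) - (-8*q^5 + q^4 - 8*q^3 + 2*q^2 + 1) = 8*q^5 - q^4 + 8*q^3 - 9*q^2 - 10*q - 3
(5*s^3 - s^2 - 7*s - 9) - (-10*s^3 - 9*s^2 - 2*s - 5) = 15*s^3 + 8*s^2 - 5*s - 4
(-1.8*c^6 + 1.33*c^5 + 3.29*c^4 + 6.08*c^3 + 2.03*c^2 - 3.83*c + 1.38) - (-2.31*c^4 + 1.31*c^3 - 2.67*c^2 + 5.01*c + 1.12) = -1.8*c^6 + 1.33*c^5 + 5.6*c^4 + 4.77*c^3 + 4.7*c^2 - 8.84*c + 0.26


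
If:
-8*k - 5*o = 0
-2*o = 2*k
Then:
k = 0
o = 0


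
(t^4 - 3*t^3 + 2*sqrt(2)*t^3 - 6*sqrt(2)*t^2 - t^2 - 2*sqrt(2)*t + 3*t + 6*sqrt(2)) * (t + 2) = t^5 - t^4 + 2*sqrt(2)*t^4 - 7*t^3 - 2*sqrt(2)*t^3 - 14*sqrt(2)*t^2 + t^2 + 2*sqrt(2)*t + 6*t + 12*sqrt(2)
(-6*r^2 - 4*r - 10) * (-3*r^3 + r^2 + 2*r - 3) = 18*r^5 + 6*r^4 + 14*r^3 - 8*r + 30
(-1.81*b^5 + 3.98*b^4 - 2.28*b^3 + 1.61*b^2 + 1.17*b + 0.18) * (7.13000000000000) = -12.9053*b^5 + 28.3774*b^4 - 16.2564*b^3 + 11.4793*b^2 + 8.3421*b + 1.2834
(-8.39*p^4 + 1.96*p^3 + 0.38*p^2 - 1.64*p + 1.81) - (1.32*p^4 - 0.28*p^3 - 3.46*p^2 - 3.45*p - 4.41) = -9.71*p^4 + 2.24*p^3 + 3.84*p^2 + 1.81*p + 6.22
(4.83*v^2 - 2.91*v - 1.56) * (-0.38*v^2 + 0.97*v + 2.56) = -1.8354*v^4 + 5.7909*v^3 + 10.1349*v^2 - 8.9628*v - 3.9936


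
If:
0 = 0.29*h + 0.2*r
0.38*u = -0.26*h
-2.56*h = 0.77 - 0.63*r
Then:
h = -0.22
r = 0.32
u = 0.15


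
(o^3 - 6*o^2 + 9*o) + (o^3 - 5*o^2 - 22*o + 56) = 2*o^3 - 11*o^2 - 13*o + 56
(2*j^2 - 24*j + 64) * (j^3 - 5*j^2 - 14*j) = 2*j^5 - 34*j^4 + 156*j^3 + 16*j^2 - 896*j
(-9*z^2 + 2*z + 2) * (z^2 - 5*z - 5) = -9*z^4 + 47*z^3 + 37*z^2 - 20*z - 10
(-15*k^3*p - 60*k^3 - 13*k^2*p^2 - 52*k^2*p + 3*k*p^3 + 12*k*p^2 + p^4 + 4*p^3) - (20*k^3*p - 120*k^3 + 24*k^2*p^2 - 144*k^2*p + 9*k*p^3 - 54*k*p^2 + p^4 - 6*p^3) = -35*k^3*p + 60*k^3 - 37*k^2*p^2 + 92*k^2*p - 6*k*p^3 + 66*k*p^2 + 10*p^3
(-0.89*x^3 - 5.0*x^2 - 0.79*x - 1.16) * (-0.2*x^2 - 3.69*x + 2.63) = 0.178*x^5 + 4.2841*x^4 + 16.2673*x^3 - 10.0029*x^2 + 2.2027*x - 3.0508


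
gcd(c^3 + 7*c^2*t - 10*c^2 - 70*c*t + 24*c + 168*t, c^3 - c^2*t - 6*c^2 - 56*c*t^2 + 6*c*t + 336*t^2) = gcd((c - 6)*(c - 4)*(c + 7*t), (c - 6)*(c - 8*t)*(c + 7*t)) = c^2 + 7*c*t - 6*c - 42*t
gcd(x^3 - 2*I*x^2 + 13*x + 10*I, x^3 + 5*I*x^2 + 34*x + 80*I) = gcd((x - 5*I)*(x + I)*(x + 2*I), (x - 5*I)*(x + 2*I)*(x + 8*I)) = x^2 - 3*I*x + 10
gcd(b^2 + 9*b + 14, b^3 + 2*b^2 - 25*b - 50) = b + 2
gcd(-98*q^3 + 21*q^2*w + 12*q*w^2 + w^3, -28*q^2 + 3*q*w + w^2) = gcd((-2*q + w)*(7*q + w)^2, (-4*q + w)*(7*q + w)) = 7*q + w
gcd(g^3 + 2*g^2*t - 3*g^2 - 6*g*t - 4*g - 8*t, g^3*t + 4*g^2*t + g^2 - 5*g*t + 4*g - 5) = 1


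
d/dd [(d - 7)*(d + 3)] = 2*d - 4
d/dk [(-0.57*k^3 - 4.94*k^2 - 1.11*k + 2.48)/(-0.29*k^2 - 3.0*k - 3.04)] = (0.1653*k^4 + 3.42*k^3 + 19.6965*k^2 + 31.4736*k + 10.8144)/(0.0841*k^4 + 1.74*k^3 + 10.7632*k^2 + 18.24*k + 9.2416)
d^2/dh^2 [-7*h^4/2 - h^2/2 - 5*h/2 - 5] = -42*h^2 - 1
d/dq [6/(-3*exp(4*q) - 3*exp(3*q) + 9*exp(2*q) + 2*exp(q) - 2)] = (72*exp(3*q) + 54*exp(2*q) - 108*exp(q) - 12)*exp(q)/(3*exp(4*q) + 3*exp(3*q) - 9*exp(2*q) - 2*exp(q) + 2)^2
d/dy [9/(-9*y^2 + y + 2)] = 9*(18*y - 1)/(-9*y^2 + y + 2)^2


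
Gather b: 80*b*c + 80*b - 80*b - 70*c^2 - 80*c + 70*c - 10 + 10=80*b*c - 70*c^2 - 10*c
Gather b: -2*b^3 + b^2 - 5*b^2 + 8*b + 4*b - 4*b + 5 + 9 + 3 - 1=-2*b^3 - 4*b^2 + 8*b + 16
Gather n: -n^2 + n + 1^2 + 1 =-n^2 + n + 2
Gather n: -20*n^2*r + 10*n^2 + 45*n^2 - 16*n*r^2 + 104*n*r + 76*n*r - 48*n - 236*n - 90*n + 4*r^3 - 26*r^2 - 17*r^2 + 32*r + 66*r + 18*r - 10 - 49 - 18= n^2*(55 - 20*r) + n*(-16*r^2 + 180*r - 374) + 4*r^3 - 43*r^2 + 116*r - 77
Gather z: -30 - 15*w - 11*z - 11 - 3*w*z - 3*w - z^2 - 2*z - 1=-18*w - z^2 + z*(-3*w - 13) - 42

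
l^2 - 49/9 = (l - 7/3)*(l + 7/3)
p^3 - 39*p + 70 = (p - 5)*(p - 2)*(p + 7)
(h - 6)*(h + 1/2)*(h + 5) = h^3 - h^2/2 - 61*h/2 - 15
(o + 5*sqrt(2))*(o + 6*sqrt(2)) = o^2 + 11*sqrt(2)*o + 60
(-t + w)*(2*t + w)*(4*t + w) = -8*t^3 + 2*t^2*w + 5*t*w^2 + w^3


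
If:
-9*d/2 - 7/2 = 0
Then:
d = -7/9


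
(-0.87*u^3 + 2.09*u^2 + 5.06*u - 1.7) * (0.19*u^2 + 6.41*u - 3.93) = -0.1653*u^5 - 5.1796*u^4 + 17.7774*u^3 + 23.8979*u^2 - 30.7828*u + 6.681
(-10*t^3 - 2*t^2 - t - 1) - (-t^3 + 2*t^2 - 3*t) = -9*t^3 - 4*t^2 + 2*t - 1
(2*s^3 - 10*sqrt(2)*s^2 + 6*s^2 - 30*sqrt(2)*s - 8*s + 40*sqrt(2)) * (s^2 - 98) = 2*s^5 - 10*sqrt(2)*s^4 + 6*s^4 - 204*s^3 - 30*sqrt(2)*s^3 - 588*s^2 + 1020*sqrt(2)*s^2 + 784*s + 2940*sqrt(2)*s - 3920*sqrt(2)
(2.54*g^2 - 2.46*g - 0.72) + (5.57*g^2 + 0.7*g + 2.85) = 8.11*g^2 - 1.76*g + 2.13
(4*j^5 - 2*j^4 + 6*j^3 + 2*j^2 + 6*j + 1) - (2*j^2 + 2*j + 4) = 4*j^5 - 2*j^4 + 6*j^3 + 4*j - 3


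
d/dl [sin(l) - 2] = cos(l)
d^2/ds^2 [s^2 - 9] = 2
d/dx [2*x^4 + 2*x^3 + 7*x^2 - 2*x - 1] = 8*x^3 + 6*x^2 + 14*x - 2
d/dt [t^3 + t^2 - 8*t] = 3*t^2 + 2*t - 8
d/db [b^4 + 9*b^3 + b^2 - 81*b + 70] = 4*b^3 + 27*b^2 + 2*b - 81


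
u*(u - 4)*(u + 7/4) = u^3 - 9*u^2/4 - 7*u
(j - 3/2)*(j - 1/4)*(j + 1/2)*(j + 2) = j^4 + 3*j^3/4 - 3*j^2 - 13*j/16 + 3/8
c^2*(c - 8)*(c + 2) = c^4 - 6*c^3 - 16*c^2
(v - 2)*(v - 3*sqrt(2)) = v^2 - 3*sqrt(2)*v - 2*v + 6*sqrt(2)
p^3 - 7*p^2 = p^2*(p - 7)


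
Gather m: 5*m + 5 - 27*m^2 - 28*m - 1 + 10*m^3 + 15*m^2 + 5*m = 10*m^3 - 12*m^2 - 18*m + 4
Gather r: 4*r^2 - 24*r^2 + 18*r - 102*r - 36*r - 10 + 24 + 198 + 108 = -20*r^2 - 120*r + 320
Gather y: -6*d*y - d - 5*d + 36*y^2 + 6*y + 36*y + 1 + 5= -6*d + 36*y^2 + y*(42 - 6*d) + 6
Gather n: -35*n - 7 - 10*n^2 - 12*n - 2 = -10*n^2 - 47*n - 9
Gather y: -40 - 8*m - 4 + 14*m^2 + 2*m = 14*m^2 - 6*m - 44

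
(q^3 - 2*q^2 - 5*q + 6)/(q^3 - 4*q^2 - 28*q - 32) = (q^2 - 4*q + 3)/(q^2 - 6*q - 16)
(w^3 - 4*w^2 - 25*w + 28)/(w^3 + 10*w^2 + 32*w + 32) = (w^2 - 8*w + 7)/(w^2 + 6*w + 8)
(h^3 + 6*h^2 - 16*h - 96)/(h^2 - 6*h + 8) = (h^2 + 10*h + 24)/(h - 2)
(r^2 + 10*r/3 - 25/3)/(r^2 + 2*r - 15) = (r - 5/3)/(r - 3)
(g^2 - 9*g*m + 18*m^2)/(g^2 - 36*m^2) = (g - 3*m)/(g + 6*m)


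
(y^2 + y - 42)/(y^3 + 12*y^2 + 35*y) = (y - 6)/(y*(y + 5))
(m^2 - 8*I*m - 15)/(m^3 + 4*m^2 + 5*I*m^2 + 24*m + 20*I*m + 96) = (m - 5*I)/(m^2 + m*(4 + 8*I) + 32*I)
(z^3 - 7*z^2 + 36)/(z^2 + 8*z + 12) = (z^2 - 9*z + 18)/(z + 6)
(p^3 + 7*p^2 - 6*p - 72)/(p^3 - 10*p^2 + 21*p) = (p^2 + 10*p + 24)/(p*(p - 7))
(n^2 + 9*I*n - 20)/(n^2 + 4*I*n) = (n + 5*I)/n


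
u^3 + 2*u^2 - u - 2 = (u - 1)*(u + 1)*(u + 2)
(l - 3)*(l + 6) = l^2 + 3*l - 18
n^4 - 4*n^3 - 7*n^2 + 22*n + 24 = (n - 4)*(n - 3)*(n + 1)*(n + 2)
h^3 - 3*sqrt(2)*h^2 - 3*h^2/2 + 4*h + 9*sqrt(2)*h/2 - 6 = (h - 3/2)*(h - 2*sqrt(2))*(h - sqrt(2))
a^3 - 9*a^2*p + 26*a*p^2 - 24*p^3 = (a - 4*p)*(a - 3*p)*(a - 2*p)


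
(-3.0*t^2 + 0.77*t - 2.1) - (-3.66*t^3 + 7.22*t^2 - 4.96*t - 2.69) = 3.66*t^3 - 10.22*t^2 + 5.73*t + 0.59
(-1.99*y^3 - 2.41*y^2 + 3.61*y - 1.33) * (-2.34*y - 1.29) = 4.6566*y^4 + 8.2065*y^3 - 5.3385*y^2 - 1.5447*y + 1.7157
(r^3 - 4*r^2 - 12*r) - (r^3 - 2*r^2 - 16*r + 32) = -2*r^2 + 4*r - 32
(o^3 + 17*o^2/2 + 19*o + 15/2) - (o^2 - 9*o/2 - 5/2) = o^3 + 15*o^2/2 + 47*o/2 + 10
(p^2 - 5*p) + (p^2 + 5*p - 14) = 2*p^2 - 14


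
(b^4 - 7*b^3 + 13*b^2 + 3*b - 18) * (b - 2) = b^5 - 9*b^4 + 27*b^3 - 23*b^2 - 24*b + 36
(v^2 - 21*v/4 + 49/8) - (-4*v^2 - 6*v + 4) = 5*v^2 + 3*v/4 + 17/8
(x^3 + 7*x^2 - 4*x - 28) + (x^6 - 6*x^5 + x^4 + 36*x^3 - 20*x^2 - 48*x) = x^6 - 6*x^5 + x^4 + 37*x^3 - 13*x^2 - 52*x - 28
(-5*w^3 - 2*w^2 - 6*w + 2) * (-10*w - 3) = 50*w^4 + 35*w^3 + 66*w^2 - 2*w - 6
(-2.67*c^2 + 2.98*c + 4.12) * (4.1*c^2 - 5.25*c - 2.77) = -10.947*c^4 + 26.2355*c^3 + 8.6429*c^2 - 29.8846*c - 11.4124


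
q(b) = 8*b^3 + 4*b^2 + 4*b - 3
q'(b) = 24*b^2 + 8*b + 4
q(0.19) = -2.04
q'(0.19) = 6.39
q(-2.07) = -65.10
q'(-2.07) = 90.28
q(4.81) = 999.06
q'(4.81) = 597.75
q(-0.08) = -3.30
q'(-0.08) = 3.51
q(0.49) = 0.86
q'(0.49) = 13.68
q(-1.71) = -38.15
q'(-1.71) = 60.50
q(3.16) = 302.02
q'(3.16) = 268.93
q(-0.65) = -6.11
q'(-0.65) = 8.94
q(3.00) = 261.00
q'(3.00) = 244.00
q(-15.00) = -26163.00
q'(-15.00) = 5284.00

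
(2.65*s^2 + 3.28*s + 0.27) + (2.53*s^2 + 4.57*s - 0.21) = 5.18*s^2 + 7.85*s + 0.06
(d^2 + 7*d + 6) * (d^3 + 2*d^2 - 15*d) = d^5 + 9*d^4 + 5*d^3 - 93*d^2 - 90*d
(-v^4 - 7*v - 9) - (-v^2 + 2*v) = -v^4 + v^2 - 9*v - 9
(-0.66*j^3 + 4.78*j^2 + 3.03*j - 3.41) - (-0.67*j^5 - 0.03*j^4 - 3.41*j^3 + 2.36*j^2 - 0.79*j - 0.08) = 0.67*j^5 + 0.03*j^4 + 2.75*j^3 + 2.42*j^2 + 3.82*j - 3.33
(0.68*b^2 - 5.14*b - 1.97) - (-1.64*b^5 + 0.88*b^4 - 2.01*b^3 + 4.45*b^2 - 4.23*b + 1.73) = 1.64*b^5 - 0.88*b^4 + 2.01*b^3 - 3.77*b^2 - 0.909999999999999*b - 3.7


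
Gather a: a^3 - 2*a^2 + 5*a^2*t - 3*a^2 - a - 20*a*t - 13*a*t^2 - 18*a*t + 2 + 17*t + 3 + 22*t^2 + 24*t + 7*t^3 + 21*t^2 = a^3 + a^2*(5*t - 5) + a*(-13*t^2 - 38*t - 1) + 7*t^3 + 43*t^2 + 41*t + 5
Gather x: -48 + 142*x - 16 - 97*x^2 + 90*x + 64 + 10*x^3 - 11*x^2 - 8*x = 10*x^3 - 108*x^2 + 224*x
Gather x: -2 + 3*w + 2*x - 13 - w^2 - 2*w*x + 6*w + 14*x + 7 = -w^2 + 9*w + x*(16 - 2*w) - 8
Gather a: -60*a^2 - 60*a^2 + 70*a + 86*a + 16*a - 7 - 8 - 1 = -120*a^2 + 172*a - 16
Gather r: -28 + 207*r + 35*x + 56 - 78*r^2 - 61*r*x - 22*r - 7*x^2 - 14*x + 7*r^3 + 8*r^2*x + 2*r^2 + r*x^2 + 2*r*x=7*r^3 + r^2*(8*x - 76) + r*(x^2 - 59*x + 185) - 7*x^2 + 21*x + 28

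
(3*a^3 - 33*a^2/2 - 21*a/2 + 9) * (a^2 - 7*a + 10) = 3*a^5 - 75*a^4/2 + 135*a^3 - 165*a^2/2 - 168*a + 90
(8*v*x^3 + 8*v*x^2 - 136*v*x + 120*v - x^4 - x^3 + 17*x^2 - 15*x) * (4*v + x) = 32*v^2*x^3 + 32*v^2*x^2 - 544*v^2*x + 480*v^2 + 4*v*x^4 + 4*v*x^3 - 68*v*x^2 + 60*v*x - x^5 - x^4 + 17*x^3 - 15*x^2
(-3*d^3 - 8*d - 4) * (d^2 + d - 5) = -3*d^5 - 3*d^4 + 7*d^3 - 12*d^2 + 36*d + 20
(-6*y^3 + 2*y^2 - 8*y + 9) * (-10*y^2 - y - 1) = 60*y^5 - 14*y^4 + 84*y^3 - 84*y^2 - y - 9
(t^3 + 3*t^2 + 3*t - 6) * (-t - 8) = -t^4 - 11*t^3 - 27*t^2 - 18*t + 48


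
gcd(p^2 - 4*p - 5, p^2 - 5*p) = p - 5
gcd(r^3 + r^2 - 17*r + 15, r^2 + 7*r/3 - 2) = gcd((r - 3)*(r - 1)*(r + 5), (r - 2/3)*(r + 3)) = 1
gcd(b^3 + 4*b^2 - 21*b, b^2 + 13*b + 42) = b + 7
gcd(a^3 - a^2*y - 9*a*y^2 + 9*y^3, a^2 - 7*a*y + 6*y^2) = -a + y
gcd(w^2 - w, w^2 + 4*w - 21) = 1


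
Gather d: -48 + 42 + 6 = 0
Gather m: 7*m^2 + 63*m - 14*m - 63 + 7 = 7*m^2 + 49*m - 56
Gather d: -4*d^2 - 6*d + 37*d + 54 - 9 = -4*d^2 + 31*d + 45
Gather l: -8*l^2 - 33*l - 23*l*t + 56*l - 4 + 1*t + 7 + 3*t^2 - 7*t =-8*l^2 + l*(23 - 23*t) + 3*t^2 - 6*t + 3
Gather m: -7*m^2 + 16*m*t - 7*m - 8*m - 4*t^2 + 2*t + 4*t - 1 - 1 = -7*m^2 + m*(16*t - 15) - 4*t^2 + 6*t - 2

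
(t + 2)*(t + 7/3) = t^2 + 13*t/3 + 14/3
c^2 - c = c*(c - 1)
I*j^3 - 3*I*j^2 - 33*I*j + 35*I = (j - 7)*(j + 5)*(I*j - I)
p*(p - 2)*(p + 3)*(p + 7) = p^4 + 8*p^3 + p^2 - 42*p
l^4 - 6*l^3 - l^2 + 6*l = l*(l - 6)*(l - 1)*(l + 1)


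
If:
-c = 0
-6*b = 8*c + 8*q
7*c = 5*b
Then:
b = 0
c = 0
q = 0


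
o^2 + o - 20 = (o - 4)*(o + 5)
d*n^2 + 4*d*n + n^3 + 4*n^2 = n*(d + n)*(n + 4)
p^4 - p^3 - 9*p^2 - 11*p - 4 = (p - 4)*(p + 1)^3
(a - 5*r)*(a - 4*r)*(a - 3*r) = a^3 - 12*a^2*r + 47*a*r^2 - 60*r^3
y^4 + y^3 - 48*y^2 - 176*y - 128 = (y - 8)*(y + 1)*(y + 4)^2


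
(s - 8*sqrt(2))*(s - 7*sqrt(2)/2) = s^2 - 23*sqrt(2)*s/2 + 56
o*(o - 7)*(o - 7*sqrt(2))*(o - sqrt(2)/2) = o^4 - 15*sqrt(2)*o^3/2 - 7*o^3 + 7*o^2 + 105*sqrt(2)*o^2/2 - 49*o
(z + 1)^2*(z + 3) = z^3 + 5*z^2 + 7*z + 3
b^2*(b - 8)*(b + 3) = b^4 - 5*b^3 - 24*b^2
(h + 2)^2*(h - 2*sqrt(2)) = h^3 - 2*sqrt(2)*h^2 + 4*h^2 - 8*sqrt(2)*h + 4*h - 8*sqrt(2)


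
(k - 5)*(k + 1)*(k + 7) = k^3 + 3*k^2 - 33*k - 35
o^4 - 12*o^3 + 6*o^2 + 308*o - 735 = (o - 7)^2*(o - 3)*(o + 5)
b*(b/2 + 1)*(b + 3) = b^3/2 + 5*b^2/2 + 3*b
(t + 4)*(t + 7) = t^2 + 11*t + 28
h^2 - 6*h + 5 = (h - 5)*(h - 1)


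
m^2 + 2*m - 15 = (m - 3)*(m + 5)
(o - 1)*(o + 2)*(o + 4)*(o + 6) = o^4 + 11*o^3 + 32*o^2 + 4*o - 48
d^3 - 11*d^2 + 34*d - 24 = (d - 6)*(d - 4)*(d - 1)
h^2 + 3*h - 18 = (h - 3)*(h + 6)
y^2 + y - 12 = (y - 3)*(y + 4)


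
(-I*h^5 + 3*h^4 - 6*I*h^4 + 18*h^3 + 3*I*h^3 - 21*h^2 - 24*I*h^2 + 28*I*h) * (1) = -I*h^5 + 3*h^4 - 6*I*h^4 + 18*h^3 + 3*I*h^3 - 21*h^2 - 24*I*h^2 + 28*I*h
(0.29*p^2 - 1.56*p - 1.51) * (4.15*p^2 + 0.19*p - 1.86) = 1.2035*p^4 - 6.4189*p^3 - 7.1023*p^2 + 2.6147*p + 2.8086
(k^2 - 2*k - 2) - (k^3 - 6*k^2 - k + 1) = -k^3 + 7*k^2 - k - 3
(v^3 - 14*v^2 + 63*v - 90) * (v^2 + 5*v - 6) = v^5 - 9*v^4 - 13*v^3 + 309*v^2 - 828*v + 540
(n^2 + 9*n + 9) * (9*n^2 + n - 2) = 9*n^4 + 82*n^3 + 88*n^2 - 9*n - 18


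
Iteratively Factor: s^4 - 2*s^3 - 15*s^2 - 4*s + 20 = (s + 2)*(s^3 - 4*s^2 - 7*s + 10) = (s - 5)*(s + 2)*(s^2 + s - 2) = (s - 5)*(s + 2)^2*(s - 1)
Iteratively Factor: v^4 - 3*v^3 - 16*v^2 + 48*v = (v - 3)*(v^3 - 16*v) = v*(v - 3)*(v^2 - 16) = v*(v - 4)*(v - 3)*(v + 4)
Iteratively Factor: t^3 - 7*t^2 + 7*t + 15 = (t - 3)*(t^2 - 4*t - 5) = (t - 5)*(t - 3)*(t + 1)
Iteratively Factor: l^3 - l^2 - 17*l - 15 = (l + 3)*(l^2 - 4*l - 5) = (l + 1)*(l + 3)*(l - 5)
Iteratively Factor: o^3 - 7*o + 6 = (o - 2)*(o^2 + 2*o - 3) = (o - 2)*(o + 3)*(o - 1)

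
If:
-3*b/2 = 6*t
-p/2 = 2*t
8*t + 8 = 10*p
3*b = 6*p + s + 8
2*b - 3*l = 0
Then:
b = 2/3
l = 4/9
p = 2/3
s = -10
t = -1/6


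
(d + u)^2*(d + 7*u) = d^3 + 9*d^2*u + 15*d*u^2 + 7*u^3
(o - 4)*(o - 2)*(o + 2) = o^3 - 4*o^2 - 4*o + 16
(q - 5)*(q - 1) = q^2 - 6*q + 5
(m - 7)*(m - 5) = m^2 - 12*m + 35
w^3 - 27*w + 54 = (w - 3)^2*(w + 6)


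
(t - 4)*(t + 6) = t^2 + 2*t - 24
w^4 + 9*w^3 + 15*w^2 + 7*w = w*(w + 1)^2*(w + 7)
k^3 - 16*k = k*(k - 4)*(k + 4)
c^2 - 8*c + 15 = (c - 5)*(c - 3)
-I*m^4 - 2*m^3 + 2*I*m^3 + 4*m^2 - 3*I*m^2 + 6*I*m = m*(m - 2)*(m - 3*I)*(-I*m + 1)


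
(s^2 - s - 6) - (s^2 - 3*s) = 2*s - 6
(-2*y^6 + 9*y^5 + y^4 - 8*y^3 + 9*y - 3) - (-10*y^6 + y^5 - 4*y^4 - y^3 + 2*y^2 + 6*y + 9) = 8*y^6 + 8*y^5 + 5*y^4 - 7*y^3 - 2*y^2 + 3*y - 12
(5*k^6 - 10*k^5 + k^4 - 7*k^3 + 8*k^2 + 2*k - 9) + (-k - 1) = 5*k^6 - 10*k^5 + k^4 - 7*k^3 + 8*k^2 + k - 10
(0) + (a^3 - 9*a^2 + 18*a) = a^3 - 9*a^2 + 18*a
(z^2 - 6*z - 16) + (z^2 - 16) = 2*z^2 - 6*z - 32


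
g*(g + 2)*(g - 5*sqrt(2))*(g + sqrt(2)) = g^4 - 4*sqrt(2)*g^3 + 2*g^3 - 8*sqrt(2)*g^2 - 10*g^2 - 20*g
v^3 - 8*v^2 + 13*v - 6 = (v - 6)*(v - 1)^2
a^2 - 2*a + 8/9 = (a - 4/3)*(a - 2/3)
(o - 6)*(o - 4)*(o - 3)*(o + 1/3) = o^4 - 38*o^3/3 + 149*o^2/3 - 54*o - 24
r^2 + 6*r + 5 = (r + 1)*(r + 5)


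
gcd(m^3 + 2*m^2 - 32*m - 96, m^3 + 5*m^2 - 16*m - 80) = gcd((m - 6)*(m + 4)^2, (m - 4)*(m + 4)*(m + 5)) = m + 4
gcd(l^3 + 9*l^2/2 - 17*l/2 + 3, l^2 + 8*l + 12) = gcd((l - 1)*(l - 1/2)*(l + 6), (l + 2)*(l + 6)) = l + 6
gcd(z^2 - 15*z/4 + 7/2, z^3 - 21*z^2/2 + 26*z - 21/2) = 1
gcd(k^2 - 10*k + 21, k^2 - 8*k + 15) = k - 3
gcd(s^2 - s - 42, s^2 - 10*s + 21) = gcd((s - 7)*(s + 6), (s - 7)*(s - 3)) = s - 7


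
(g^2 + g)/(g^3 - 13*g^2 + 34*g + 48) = g/(g^2 - 14*g + 48)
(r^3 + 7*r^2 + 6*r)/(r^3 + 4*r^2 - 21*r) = (r^2 + 7*r + 6)/(r^2 + 4*r - 21)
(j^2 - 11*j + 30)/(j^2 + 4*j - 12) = (j^2 - 11*j + 30)/(j^2 + 4*j - 12)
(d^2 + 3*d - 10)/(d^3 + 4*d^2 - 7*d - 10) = 1/(d + 1)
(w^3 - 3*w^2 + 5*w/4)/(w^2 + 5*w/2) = (4*w^2 - 12*w + 5)/(2*(2*w + 5))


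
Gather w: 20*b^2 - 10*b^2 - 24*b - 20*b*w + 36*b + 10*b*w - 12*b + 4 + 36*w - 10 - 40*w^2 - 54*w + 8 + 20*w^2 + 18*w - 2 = 10*b^2 - 10*b*w - 20*w^2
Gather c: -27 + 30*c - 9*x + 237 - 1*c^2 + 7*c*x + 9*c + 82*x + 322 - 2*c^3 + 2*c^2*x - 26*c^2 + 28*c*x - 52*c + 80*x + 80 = -2*c^3 + c^2*(2*x - 27) + c*(35*x - 13) + 153*x + 612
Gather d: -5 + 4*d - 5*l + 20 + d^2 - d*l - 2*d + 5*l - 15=d^2 + d*(2 - l)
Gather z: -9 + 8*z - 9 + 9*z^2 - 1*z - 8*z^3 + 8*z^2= -8*z^3 + 17*z^2 + 7*z - 18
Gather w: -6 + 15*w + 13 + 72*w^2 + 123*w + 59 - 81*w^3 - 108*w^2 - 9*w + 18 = -81*w^3 - 36*w^2 + 129*w + 84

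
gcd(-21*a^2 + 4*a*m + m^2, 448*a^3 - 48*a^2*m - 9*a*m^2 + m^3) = 7*a + m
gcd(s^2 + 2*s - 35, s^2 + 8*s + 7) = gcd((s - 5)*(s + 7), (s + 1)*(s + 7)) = s + 7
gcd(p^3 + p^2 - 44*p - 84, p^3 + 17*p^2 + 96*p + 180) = p + 6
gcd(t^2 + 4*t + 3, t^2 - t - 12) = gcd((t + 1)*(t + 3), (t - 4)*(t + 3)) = t + 3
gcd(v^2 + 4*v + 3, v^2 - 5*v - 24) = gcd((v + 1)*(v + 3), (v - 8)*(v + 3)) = v + 3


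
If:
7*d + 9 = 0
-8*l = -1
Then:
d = -9/7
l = 1/8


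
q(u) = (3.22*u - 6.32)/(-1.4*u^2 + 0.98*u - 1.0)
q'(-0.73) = 3.02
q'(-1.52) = 1.23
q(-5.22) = 0.52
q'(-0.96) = 2.31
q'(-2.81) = 0.40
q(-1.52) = 1.96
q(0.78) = 3.50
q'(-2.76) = 0.42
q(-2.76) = 1.06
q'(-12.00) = 0.02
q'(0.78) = -6.84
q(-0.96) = 2.91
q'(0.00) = 2.97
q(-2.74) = 1.07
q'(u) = (2.8*u - 0.98)*(3.22*u - 6.32)/(-1.4*u^2 + 0.98*u - 1.0)^2 + 3.22/(-1.4*u^2 + 0.98*u - 1.0) = (4.508*u^2 - 17.696*u + 2.9736)/(1.96*u^4 - 2.744*u^3 + 3.7604*u^2 - 1.96*u + 1.0)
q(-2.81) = 1.04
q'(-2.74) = 0.42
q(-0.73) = 3.52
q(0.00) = 6.32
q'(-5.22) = 0.11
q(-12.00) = 0.21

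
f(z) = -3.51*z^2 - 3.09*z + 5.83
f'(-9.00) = 60.09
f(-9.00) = -250.67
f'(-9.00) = 60.09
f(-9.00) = -250.67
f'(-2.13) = 11.86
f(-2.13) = -3.51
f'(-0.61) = 1.19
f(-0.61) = 6.41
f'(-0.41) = -0.21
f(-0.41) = 6.51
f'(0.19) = -4.42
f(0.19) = 5.12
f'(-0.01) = -3.02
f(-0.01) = 5.86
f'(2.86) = -23.17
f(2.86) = -31.72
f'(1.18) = -11.37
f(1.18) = -2.70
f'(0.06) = -3.51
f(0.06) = 5.63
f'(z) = -7.02*z - 3.09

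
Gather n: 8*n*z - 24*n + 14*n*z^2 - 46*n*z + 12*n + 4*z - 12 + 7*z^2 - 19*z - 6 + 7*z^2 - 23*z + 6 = n*(14*z^2 - 38*z - 12) + 14*z^2 - 38*z - 12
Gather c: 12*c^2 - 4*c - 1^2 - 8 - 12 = 12*c^2 - 4*c - 21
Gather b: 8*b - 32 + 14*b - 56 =22*b - 88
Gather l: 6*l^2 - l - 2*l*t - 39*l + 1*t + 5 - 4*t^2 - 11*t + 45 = 6*l^2 + l*(-2*t - 40) - 4*t^2 - 10*t + 50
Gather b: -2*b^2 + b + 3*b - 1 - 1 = -2*b^2 + 4*b - 2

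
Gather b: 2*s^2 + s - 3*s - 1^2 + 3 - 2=2*s^2 - 2*s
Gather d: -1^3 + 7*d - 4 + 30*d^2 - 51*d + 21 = 30*d^2 - 44*d + 16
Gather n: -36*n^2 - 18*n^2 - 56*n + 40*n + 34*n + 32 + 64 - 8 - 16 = -54*n^2 + 18*n + 72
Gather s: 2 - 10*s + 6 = 8 - 10*s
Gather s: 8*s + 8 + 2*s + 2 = 10*s + 10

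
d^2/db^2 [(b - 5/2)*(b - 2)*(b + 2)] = 6*b - 5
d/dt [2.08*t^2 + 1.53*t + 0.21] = 4.16*t + 1.53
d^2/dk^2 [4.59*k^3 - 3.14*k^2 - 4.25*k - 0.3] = 27.54*k - 6.28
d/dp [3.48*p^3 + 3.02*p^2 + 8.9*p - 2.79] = 10.44*p^2 + 6.04*p + 8.9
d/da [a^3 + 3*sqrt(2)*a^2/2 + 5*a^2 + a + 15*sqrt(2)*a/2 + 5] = 3*a^2 + 3*sqrt(2)*a + 10*a + 1 + 15*sqrt(2)/2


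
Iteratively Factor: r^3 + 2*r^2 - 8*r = (r - 2)*(r^2 + 4*r) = r*(r - 2)*(r + 4)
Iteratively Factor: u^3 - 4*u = (u)*(u^2 - 4) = u*(u + 2)*(u - 2)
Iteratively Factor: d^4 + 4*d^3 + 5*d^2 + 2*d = (d + 1)*(d^3 + 3*d^2 + 2*d) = (d + 1)*(d + 2)*(d^2 + d) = (d + 1)^2*(d + 2)*(d)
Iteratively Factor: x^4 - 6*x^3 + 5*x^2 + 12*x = (x)*(x^3 - 6*x^2 + 5*x + 12) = x*(x - 4)*(x^2 - 2*x - 3) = x*(x - 4)*(x + 1)*(x - 3)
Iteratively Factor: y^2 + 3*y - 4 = (y - 1)*(y + 4)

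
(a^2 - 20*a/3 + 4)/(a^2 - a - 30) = (a - 2/3)/(a + 5)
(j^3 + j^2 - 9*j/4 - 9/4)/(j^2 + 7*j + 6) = (j^2 - 9/4)/(j + 6)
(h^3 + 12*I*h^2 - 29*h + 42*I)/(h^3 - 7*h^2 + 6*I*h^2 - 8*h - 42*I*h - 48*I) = (h^2 + 6*I*h + 7)/(h^2 - 7*h - 8)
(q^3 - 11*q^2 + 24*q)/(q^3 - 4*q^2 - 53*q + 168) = q/(q + 7)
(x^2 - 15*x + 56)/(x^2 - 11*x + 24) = (x - 7)/(x - 3)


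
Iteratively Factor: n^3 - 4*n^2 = (n - 4)*(n^2) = n*(n - 4)*(n)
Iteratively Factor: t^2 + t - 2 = (t + 2)*(t - 1)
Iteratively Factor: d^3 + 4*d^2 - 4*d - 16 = (d + 4)*(d^2 - 4) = (d + 2)*(d + 4)*(d - 2)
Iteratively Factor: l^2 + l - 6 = (l - 2)*(l + 3)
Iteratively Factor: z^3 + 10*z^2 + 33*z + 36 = (z + 3)*(z^2 + 7*z + 12) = (z + 3)*(z + 4)*(z + 3)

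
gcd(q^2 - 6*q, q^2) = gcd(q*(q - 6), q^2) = q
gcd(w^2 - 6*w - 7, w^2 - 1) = w + 1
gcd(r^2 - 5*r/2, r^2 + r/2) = r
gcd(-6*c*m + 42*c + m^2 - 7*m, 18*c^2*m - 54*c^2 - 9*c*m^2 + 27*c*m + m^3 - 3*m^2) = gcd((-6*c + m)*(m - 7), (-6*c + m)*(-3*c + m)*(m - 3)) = 6*c - m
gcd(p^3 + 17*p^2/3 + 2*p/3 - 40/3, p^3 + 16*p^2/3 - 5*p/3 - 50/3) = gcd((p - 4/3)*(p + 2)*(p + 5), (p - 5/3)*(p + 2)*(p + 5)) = p^2 + 7*p + 10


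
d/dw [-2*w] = -2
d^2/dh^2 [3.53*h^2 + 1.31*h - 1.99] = 7.06000000000000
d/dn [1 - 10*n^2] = -20*n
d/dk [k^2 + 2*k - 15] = 2*k + 2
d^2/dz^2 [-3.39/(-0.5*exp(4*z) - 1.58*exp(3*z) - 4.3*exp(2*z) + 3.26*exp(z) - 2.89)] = ((-27.12*exp(3*z) - 48.2058*exp(2*z) - 58.308*exp(z) + 11.0514)*(0.5*exp(4*z) + 1.58*exp(3*z) + 4.3*exp(2*z) - 3.26*exp(z) + 2.89) + 3.39*(2.0*exp(3*z) + 4.74*exp(2*z) + 8.6*exp(z) - 3.26)*(4.0*exp(3*z) + 9.48*exp(2*z) + 17.2*exp(z) - 6.52)*exp(z))*exp(z)/(0.5*exp(4*z) + 1.58*exp(3*z) + 4.3*exp(2*z) - 3.26*exp(z) + 2.89)^3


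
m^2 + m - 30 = (m - 5)*(m + 6)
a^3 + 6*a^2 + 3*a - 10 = (a - 1)*(a + 2)*(a + 5)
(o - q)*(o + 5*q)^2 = o^3 + 9*o^2*q + 15*o*q^2 - 25*q^3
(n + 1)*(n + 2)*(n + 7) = n^3 + 10*n^2 + 23*n + 14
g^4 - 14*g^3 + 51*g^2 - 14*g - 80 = (g - 8)*(g - 5)*(g - 2)*(g + 1)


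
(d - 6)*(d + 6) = d^2 - 36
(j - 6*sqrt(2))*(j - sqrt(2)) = j^2 - 7*sqrt(2)*j + 12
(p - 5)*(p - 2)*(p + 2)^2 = p^4 - 3*p^3 - 14*p^2 + 12*p + 40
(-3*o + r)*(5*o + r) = -15*o^2 + 2*o*r + r^2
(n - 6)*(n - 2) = n^2 - 8*n + 12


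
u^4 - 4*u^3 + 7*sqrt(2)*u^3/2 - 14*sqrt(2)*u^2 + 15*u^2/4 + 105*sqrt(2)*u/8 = u*(u - 5/2)*(u - 3/2)*(u + 7*sqrt(2)/2)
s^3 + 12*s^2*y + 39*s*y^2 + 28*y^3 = (s + y)*(s + 4*y)*(s + 7*y)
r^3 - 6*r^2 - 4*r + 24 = (r - 6)*(r - 2)*(r + 2)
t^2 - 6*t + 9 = (t - 3)^2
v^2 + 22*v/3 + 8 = (v + 4/3)*(v + 6)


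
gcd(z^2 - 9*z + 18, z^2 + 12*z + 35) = 1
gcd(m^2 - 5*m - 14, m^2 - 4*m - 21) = m - 7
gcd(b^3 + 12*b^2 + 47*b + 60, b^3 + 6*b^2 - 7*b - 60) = b^2 + 9*b + 20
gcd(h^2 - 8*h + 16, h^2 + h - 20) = h - 4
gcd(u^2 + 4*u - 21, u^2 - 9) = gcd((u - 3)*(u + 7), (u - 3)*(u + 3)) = u - 3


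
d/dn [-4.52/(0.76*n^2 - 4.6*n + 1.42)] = (6.8704*n - 20.792)/(0.76*n^2 - 4.6*n + 1.42)^2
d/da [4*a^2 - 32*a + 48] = 8*a - 32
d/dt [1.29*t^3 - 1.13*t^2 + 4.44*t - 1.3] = 3.87*t^2 - 2.26*t + 4.44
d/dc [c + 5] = 1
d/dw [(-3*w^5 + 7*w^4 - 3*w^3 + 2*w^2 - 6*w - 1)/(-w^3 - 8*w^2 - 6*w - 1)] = w*(6*w^6 + 65*w^5 - 40*w^4 - 85*w^3 - 4*w^2 - 54*w - 20)/(w^6 + 16*w^5 + 76*w^4 + 98*w^3 + 52*w^2 + 12*w + 1)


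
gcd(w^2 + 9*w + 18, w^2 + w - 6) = w + 3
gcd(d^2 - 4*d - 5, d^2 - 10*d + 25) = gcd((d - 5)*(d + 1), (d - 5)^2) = d - 5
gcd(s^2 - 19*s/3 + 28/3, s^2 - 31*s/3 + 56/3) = s - 7/3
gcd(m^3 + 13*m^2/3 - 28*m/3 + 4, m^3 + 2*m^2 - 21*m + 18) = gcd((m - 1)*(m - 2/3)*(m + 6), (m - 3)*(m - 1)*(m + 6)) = m^2 + 5*m - 6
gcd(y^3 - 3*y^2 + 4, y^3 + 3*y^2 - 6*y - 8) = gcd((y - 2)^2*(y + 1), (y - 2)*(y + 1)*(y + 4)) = y^2 - y - 2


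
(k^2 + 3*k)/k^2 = (k + 3)/k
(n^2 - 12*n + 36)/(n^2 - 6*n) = (n - 6)/n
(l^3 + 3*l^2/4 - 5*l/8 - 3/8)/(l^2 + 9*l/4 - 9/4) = (2*l^2 + 3*l + 1)/(2*(l + 3))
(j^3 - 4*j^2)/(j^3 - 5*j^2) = (j - 4)/(j - 5)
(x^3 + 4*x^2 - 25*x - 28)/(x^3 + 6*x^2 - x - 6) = (x^2 + 3*x - 28)/(x^2 + 5*x - 6)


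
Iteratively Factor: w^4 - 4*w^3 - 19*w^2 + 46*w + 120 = (w - 5)*(w^3 + w^2 - 14*w - 24) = (w - 5)*(w + 2)*(w^2 - w - 12) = (w - 5)*(w - 4)*(w + 2)*(w + 3)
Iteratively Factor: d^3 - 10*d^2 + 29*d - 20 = (d - 5)*(d^2 - 5*d + 4) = (d - 5)*(d - 1)*(d - 4)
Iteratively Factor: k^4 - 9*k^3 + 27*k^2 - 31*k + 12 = (k - 1)*(k^3 - 8*k^2 + 19*k - 12) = (k - 4)*(k - 1)*(k^2 - 4*k + 3) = (k - 4)*(k - 3)*(k - 1)*(k - 1)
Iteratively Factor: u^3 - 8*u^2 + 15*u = (u - 5)*(u^2 - 3*u) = u*(u - 5)*(u - 3)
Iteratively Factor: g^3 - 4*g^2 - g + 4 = (g + 1)*(g^2 - 5*g + 4) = (g - 1)*(g + 1)*(g - 4)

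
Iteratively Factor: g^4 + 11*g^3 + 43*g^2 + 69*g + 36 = (g + 3)*(g^3 + 8*g^2 + 19*g + 12) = (g + 3)^2*(g^2 + 5*g + 4) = (g + 3)^2*(g + 4)*(g + 1)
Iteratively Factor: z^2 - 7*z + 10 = (z - 5)*(z - 2)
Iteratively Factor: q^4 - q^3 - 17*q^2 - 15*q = (q - 5)*(q^3 + 4*q^2 + 3*q) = (q - 5)*(q + 1)*(q^2 + 3*q) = (q - 5)*(q + 1)*(q + 3)*(q)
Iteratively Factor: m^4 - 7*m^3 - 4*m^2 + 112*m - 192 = (m - 4)*(m^3 - 3*m^2 - 16*m + 48) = (m - 4)^2*(m^2 + m - 12) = (m - 4)^2*(m - 3)*(m + 4)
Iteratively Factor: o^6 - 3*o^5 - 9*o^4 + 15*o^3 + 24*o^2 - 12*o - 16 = (o + 1)*(o^5 - 4*o^4 - 5*o^3 + 20*o^2 + 4*o - 16) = (o - 2)*(o + 1)*(o^4 - 2*o^3 - 9*o^2 + 2*o + 8) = (o - 4)*(o - 2)*(o + 1)*(o^3 + 2*o^2 - o - 2) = (o - 4)*(o - 2)*(o + 1)*(o + 2)*(o^2 - 1) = (o - 4)*(o - 2)*(o + 1)^2*(o + 2)*(o - 1)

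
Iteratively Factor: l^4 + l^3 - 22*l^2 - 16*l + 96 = (l + 3)*(l^3 - 2*l^2 - 16*l + 32) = (l - 2)*(l + 3)*(l^2 - 16) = (l - 4)*(l - 2)*(l + 3)*(l + 4)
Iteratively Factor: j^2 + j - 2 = (j - 1)*(j + 2)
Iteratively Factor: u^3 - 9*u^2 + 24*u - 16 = (u - 1)*(u^2 - 8*u + 16) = (u - 4)*(u - 1)*(u - 4)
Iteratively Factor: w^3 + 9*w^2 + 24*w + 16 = (w + 4)*(w^2 + 5*w + 4) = (w + 4)^2*(w + 1)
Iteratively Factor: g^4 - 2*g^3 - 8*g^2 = (g)*(g^3 - 2*g^2 - 8*g) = g*(g - 4)*(g^2 + 2*g) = g*(g - 4)*(g + 2)*(g)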